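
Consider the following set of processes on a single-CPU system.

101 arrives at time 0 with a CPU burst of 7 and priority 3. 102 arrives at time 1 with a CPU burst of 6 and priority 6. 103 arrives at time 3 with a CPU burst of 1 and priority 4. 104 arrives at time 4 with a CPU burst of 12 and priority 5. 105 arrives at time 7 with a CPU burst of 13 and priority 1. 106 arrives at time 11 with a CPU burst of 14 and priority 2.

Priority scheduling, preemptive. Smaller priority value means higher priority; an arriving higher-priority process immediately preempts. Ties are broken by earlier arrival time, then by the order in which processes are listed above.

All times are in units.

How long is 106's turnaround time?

Gantt: | 101 0-7 | 105 7-20 | 106 20-34 | 103 34-35 | 104 35-47 | 102 47-53 |
Completion: 101=7  102=53  103=35  104=47  105=20  106=34
Turnaround(106) = completion − arrival = 34 − 11 = 23

23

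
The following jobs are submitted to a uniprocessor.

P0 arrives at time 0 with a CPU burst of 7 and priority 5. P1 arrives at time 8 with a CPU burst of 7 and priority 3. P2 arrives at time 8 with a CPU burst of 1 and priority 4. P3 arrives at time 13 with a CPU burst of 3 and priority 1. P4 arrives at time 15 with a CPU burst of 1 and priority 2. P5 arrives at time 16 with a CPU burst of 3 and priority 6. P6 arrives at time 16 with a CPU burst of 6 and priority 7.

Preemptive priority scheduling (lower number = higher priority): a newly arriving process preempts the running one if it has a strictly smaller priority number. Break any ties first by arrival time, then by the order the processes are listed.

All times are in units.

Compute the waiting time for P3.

Schedule: | P0 0-7 | idle 7-8 | P1 8-13 | P3 13-16 | P4 16-17 | P1 17-19 | P2 19-20 | P5 20-23 | P6 23-29 |
Completion: P0=7  P1=19  P2=20  P3=16  P4=17  P5=23  P6=29
Waiting(P3) = turnaround − burst = 3 − 3 = 0

0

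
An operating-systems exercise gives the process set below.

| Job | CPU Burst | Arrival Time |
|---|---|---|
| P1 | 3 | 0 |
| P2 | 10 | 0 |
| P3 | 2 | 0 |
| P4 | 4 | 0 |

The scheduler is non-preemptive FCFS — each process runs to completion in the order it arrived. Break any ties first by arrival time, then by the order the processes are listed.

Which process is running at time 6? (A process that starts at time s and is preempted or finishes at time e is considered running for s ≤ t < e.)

Schedule: | P1 0-3 | P2 3-13 | P3 13-15 | P4 15-19 |
Completion: P1=3  P2=13  P3=15  P4=19

P2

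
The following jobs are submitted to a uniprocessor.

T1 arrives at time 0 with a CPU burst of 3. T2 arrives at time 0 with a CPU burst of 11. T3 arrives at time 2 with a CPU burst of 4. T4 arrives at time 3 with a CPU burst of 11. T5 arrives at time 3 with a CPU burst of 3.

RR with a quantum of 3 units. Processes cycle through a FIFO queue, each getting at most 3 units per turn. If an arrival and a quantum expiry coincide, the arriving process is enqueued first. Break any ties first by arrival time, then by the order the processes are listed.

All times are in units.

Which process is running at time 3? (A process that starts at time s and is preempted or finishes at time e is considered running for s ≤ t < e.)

Timeline: | T1 0-3 | T2 3-6 | T3 6-9 | T4 9-12 | T5 12-15 | T2 15-18 | T3 18-19 | T4 19-22 | T2 22-25 | T4 25-28 | T2 28-30 | T4 30-32 |
Completion: T1=3  T2=30  T3=19  T4=32  T5=15
Turnaround (C−A): T1=3  T2=30  T3=17  T4=29  T5=12

T2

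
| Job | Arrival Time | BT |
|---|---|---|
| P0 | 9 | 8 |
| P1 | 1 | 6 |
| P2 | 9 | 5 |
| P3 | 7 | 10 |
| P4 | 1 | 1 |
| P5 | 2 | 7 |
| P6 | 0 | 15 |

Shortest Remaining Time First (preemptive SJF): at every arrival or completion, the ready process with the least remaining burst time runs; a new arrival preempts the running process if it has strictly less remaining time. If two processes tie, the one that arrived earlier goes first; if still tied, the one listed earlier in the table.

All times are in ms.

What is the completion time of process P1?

Gantt: | P6 0-1 | P4 1-2 | P1 2-8 | P5 8-9 | P2 9-14 | P5 14-20 | P0 20-28 | P3 28-38 | P6 38-52 |
Completion: P0=28  P1=8  P2=14  P3=38  P4=2  P5=20  P6=52
Turnaround (C−A): P0=19  P1=7  P2=5  P3=31  P4=1  P5=18  P6=52

8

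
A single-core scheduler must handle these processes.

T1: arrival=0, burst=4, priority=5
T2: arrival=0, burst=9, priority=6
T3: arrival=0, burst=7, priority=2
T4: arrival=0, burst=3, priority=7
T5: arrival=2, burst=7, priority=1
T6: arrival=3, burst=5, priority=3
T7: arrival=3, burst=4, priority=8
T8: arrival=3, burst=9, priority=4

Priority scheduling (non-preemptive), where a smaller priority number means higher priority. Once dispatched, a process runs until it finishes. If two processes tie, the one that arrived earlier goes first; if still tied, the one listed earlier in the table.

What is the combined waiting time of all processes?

174

Gantt: | T3 0-7 | T5 7-14 | T6 14-19 | T8 19-28 | T1 28-32 | T2 32-41 | T4 41-44 | T7 44-48 |
Completion: T1=32  T2=41  T3=7  T4=44  T5=14  T6=19  T7=48  T8=28
Waiting = turnaround − burst: T1=28, T2=32, T3=0, T4=41, T5=5, T6=11, T7=41, T8=16
Total waiting = 28 + 32 + 0 + 41 + 5 + 11 + 41 + 16 = 174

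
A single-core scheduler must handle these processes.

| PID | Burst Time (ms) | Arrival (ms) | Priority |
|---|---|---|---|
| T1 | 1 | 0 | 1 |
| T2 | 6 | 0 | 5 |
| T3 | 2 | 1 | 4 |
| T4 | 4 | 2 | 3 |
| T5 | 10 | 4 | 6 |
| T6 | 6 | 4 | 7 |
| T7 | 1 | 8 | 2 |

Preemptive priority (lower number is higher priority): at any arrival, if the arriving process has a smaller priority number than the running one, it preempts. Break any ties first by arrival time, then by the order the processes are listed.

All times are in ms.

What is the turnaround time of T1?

1

Schedule: | T1 0-1 | T3 1-2 | T4 2-6 | T3 6-7 | T2 7-8 | T7 8-9 | T2 9-14 | T5 14-24 | T6 24-30 |
Completion: T1=1  T2=14  T3=7  T4=6  T5=24  T6=30  T7=9
Turnaround(T1) = completion − arrival = 1 − 0 = 1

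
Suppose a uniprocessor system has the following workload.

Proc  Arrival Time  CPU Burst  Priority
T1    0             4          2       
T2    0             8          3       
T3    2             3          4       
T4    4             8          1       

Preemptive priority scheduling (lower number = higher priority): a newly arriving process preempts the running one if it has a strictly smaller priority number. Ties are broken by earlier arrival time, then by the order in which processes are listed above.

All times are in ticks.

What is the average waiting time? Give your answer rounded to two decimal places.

7.50

Gantt: | T1 0-4 | T4 4-12 | T2 12-20 | T3 20-23 |
Completion: T1=4  T2=20  T3=23  T4=12
Turnaround (C−A): T1=4  T2=20  T3=21  T4=8
Waiting times: T1=0, T2=12, T3=18, T4=0
Average waiting = (0+12+18+0) / 4 = 30/4 = 7.50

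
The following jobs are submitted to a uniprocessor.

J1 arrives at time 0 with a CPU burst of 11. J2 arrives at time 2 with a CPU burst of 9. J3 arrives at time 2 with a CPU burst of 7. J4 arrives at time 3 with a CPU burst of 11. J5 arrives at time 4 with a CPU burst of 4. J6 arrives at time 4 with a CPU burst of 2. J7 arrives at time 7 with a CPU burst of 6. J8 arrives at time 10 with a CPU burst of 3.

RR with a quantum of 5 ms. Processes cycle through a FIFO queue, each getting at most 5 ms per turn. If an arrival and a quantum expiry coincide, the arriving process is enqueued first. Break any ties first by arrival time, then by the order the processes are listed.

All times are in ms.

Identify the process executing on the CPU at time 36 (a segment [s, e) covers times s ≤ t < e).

Timeline: | J1 0-5 | J2 5-10 | J3 10-15 | J4 15-20 | J5 20-24 | J6 24-26 | J1 26-31 | J7 31-36 | J8 36-39 | J2 39-43 | J3 43-45 | J4 45-50 | J1 50-51 | J7 51-52 | J4 52-53 |
Completion: J1=51  J2=43  J3=45  J4=53  J5=24  J6=26  J7=52  J8=39

J8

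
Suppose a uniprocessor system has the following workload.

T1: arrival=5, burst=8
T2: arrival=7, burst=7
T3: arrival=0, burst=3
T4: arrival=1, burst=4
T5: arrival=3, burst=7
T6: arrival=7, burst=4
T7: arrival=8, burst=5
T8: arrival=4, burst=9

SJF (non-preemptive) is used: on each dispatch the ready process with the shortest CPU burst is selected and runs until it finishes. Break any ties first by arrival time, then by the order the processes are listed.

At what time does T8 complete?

47

Schedule: | T3 0-3 | T4 3-7 | T6 7-11 | T7 11-16 | T5 16-23 | T2 23-30 | T1 30-38 | T8 38-47 |
Completion: T1=38  T2=30  T3=3  T4=7  T5=23  T6=11  T7=16  T8=47
Turnaround (C−A): T1=33  T2=23  T3=3  T4=6  T5=20  T6=4  T7=8  T8=43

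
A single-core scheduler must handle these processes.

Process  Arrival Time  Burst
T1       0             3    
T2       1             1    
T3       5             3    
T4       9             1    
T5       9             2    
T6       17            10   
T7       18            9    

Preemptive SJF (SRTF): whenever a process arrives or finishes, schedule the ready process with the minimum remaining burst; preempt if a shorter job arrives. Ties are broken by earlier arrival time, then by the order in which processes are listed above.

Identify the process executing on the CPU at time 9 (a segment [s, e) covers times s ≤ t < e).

Schedule: | T1 0-1 | T2 1-2 | T1 2-4 | idle 4-5 | T3 5-8 | idle 8-9 | T4 9-10 | T5 10-12 | idle 12-17 | T6 17-27 | T7 27-36 |
Completion: T1=4  T2=2  T3=8  T4=10  T5=12  T6=27  T7=36
Turnaround (C−A): T1=4  T2=1  T3=3  T4=1  T5=3  T6=10  T7=18

T4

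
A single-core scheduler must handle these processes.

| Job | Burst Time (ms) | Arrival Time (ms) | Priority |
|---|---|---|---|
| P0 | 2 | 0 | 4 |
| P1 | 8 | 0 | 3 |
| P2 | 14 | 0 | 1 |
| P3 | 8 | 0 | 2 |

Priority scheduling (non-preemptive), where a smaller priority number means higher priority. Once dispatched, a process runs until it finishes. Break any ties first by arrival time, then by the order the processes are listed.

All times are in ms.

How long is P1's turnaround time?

30

Schedule: | P2 0-14 | P3 14-22 | P1 22-30 | P0 30-32 |
Completion: P0=32  P1=30  P2=14  P3=22
Turnaround(P1) = completion − arrival = 30 − 0 = 30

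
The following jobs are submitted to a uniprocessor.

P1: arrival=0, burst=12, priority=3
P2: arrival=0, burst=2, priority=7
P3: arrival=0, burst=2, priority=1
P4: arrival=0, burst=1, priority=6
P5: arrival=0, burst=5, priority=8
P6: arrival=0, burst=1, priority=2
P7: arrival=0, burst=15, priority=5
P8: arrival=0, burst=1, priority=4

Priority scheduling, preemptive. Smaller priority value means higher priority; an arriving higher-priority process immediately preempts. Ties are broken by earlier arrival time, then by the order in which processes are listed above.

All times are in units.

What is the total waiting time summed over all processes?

Schedule: | P3 0-2 | P6 2-3 | P1 3-15 | P8 15-16 | P7 16-31 | P4 31-32 | P2 32-34 | P5 34-39 |
Completion: P1=15  P2=34  P3=2  P4=32  P5=39  P6=3  P7=31  P8=16
Turnaround (C−A): P1=15  P2=34  P3=2  P4=32  P5=39  P6=3  P7=31  P8=16
Waiting = turnaround − burst: P1=3, P2=32, P3=0, P4=31, P5=34, P6=2, P7=16, P8=15
Total waiting = 3 + 32 + 0 + 31 + 34 + 2 + 16 + 15 = 133

133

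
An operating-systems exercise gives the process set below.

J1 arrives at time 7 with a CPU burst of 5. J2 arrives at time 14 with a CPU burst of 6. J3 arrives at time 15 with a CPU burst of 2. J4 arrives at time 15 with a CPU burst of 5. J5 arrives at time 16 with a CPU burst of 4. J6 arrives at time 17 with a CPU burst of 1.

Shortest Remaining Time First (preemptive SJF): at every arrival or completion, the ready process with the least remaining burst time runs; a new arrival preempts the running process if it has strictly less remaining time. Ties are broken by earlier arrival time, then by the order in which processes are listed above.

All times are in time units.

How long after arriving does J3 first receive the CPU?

0

Timeline: | idle 0-7 | J1 7-12 | idle 12-14 | J2 14-15 | J3 15-17 | J6 17-18 | J5 18-22 | J2 22-27 | J4 27-32 |
Completion: J1=12  J2=27  J3=17  J4=32  J5=22  J6=18
Response(J3) = first start − arrival = 15 − 15 = 0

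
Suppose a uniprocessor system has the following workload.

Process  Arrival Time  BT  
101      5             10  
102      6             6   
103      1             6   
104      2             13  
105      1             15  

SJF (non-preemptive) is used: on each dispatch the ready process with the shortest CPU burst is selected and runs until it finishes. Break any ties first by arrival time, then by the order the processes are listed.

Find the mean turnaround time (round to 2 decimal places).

23.00

Gantt: | idle 0-1 | 103 1-7 | 102 7-13 | 101 13-23 | 104 23-36 | 105 36-51 |
Completion: 101=23  102=13  103=7  104=36  105=51
Turnaround times: 101=18, 102=7, 103=6, 104=34, 105=50
Average turnaround = (18+7+6+34+50) / 5 = 115/5 = 23.00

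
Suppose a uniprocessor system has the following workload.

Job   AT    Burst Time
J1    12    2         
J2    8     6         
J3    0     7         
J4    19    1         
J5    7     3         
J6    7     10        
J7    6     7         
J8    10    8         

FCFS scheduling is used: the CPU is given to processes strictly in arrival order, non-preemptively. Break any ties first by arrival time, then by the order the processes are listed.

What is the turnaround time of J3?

Schedule: | J3 0-7 | J7 7-14 | J5 14-17 | J6 17-27 | J2 27-33 | J8 33-41 | J1 41-43 | J4 43-44 |
Completion: J1=43  J2=33  J3=7  J4=44  J5=17  J6=27  J7=14  J8=41
Turnaround (C−A): J1=31  J2=25  J3=7  J4=25  J5=10  J6=20  J7=8  J8=31
Turnaround(J3) = completion − arrival = 7 − 0 = 7

7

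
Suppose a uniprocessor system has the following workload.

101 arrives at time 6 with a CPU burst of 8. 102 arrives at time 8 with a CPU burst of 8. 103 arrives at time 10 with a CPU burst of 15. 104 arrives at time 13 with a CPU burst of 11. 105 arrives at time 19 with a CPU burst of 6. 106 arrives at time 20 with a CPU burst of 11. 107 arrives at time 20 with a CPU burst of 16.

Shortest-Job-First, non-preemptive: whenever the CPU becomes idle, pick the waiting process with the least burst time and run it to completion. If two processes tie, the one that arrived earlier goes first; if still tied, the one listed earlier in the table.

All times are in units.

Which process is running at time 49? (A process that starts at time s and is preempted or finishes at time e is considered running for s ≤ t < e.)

106

Timeline: | idle 0-6 | 101 6-14 | 102 14-22 | 105 22-28 | 104 28-39 | 106 39-50 | 103 50-65 | 107 65-81 |
Completion: 101=14  102=22  103=65  104=39  105=28  106=50  107=81
Turnaround (C−A): 101=8  102=14  103=55  104=26  105=9  106=30  107=61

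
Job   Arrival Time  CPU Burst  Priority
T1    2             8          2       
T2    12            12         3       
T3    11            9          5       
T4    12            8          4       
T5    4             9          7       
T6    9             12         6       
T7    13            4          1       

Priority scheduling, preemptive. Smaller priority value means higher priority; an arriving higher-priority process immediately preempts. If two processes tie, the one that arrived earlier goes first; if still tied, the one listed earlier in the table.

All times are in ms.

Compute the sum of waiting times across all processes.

129

Gantt: | idle 0-2 | T1 2-10 | T6 10-11 | T3 11-12 | T2 12-13 | T7 13-17 | T2 17-28 | T4 28-36 | T3 36-44 | T6 44-55 | T5 55-64 |
Completion: T1=10  T2=28  T3=44  T4=36  T5=64  T6=55  T7=17
Turnaround (C−A): T1=8  T2=16  T3=33  T4=24  T5=60  T6=46  T7=4
Waiting = turnaround − burst: T1=0, T2=4, T3=24, T4=16, T5=51, T6=34, T7=0
Total waiting = 0 + 4 + 24 + 16 + 51 + 34 + 0 = 129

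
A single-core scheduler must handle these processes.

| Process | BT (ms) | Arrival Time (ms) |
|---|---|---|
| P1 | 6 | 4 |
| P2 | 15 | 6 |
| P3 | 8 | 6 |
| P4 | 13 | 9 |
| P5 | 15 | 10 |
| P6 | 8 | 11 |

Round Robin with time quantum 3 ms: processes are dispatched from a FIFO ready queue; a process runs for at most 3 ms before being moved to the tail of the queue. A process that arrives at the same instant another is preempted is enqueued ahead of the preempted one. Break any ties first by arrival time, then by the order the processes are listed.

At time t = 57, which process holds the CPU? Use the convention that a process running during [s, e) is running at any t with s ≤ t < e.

P4

Schedule: | idle 0-4 | P1 4-7 | P2 7-10 | P3 10-13 | P1 13-16 | P4 16-19 | P5 19-22 | P2 22-25 | P6 25-28 | P3 28-31 | P4 31-34 | P5 34-37 | P2 37-40 | P6 40-43 | P3 43-45 | P4 45-48 | P5 48-51 | P2 51-54 | P6 54-56 | P4 56-59 | P5 59-62 | P2 62-65 | P4 65-66 | P5 66-69 |
Completion: P1=16  P2=65  P3=45  P4=66  P5=69  P6=56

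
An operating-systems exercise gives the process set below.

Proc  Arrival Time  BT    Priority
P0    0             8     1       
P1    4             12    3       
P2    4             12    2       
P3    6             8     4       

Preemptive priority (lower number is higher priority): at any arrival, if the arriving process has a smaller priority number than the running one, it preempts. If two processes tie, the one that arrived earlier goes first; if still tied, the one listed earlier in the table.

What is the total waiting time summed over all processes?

46

Timeline: | P0 0-8 | P2 8-20 | P1 20-32 | P3 32-40 |
Completion: P0=8  P1=32  P2=20  P3=40
Waiting = turnaround − burst: P0=0, P1=16, P2=4, P3=26
Total waiting = 0 + 16 + 4 + 26 = 46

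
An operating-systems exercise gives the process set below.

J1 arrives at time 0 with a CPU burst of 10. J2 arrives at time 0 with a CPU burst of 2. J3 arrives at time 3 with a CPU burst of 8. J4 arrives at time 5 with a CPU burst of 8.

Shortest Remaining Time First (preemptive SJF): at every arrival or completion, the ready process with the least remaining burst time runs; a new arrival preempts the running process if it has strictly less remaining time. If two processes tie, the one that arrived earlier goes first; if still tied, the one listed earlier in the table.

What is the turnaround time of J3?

Gantt: | J2 0-2 | J1 2-3 | J3 3-11 | J4 11-19 | J1 19-28 |
Completion: J1=28  J2=2  J3=11  J4=19
Turnaround (C−A): J1=28  J2=2  J3=8  J4=14
Turnaround(J3) = completion − arrival = 11 − 3 = 8

8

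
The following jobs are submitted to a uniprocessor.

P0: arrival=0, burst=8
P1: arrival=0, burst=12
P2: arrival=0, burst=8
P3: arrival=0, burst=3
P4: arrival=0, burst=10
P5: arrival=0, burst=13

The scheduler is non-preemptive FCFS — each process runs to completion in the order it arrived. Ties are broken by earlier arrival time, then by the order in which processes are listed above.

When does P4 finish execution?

41

Timeline: | P0 0-8 | P1 8-20 | P2 20-28 | P3 28-31 | P4 31-41 | P5 41-54 |
Completion: P0=8  P1=20  P2=28  P3=31  P4=41  P5=54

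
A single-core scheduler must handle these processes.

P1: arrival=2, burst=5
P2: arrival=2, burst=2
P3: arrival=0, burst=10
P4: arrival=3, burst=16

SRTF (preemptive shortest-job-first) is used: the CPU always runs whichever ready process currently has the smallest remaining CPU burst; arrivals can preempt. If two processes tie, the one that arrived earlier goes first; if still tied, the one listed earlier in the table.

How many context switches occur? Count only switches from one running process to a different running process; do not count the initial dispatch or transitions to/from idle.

4

Gantt: | P3 0-2 | P2 2-4 | P1 4-9 | P3 9-17 | P4 17-33 |
Completion: P1=9  P2=4  P3=17  P4=33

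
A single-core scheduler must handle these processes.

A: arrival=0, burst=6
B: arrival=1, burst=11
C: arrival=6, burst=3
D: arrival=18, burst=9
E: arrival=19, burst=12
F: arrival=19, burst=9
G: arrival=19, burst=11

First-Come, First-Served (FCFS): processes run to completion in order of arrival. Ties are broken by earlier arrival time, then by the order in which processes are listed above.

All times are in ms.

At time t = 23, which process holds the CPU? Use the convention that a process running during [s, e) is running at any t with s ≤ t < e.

D

Schedule: | A 0-6 | B 6-17 | C 17-20 | D 20-29 | E 29-41 | F 41-50 | G 50-61 |
Completion: A=6  B=17  C=20  D=29  E=41  F=50  G=61
Turnaround (C−A): A=6  B=16  C=14  D=11  E=22  F=31  G=42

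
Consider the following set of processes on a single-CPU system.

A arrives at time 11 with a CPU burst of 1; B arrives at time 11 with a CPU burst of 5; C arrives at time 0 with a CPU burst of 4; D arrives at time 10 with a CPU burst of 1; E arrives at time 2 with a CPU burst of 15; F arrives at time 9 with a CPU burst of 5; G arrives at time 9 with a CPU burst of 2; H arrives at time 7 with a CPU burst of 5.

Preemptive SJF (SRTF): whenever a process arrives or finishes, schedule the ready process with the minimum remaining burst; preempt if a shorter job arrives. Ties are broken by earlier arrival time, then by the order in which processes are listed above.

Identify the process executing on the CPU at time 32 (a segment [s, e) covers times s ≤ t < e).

E

Gantt: | C 0-4 | E 4-7 | H 7-9 | G 9-11 | D 11-12 | A 12-13 | H 13-16 | F 16-21 | B 21-26 | E 26-38 |
Completion: A=13  B=26  C=4  D=12  E=38  F=21  G=11  H=16
Turnaround (C−A): A=2  B=15  C=4  D=2  E=36  F=12  G=2  H=9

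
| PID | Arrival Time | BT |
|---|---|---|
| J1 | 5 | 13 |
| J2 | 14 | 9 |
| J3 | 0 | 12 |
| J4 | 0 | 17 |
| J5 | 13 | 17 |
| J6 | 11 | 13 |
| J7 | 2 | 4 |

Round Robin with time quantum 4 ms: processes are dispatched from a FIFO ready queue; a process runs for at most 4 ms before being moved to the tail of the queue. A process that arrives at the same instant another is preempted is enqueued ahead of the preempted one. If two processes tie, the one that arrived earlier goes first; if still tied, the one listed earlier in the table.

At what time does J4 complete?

Timeline: | J3 0-4 | J4 4-8 | J7 8-12 | J3 12-16 | J1 16-20 | J4 20-24 | J6 24-28 | J5 28-32 | J2 32-36 | J3 36-40 | J1 40-44 | J4 44-48 | J6 48-52 | J5 52-56 | J2 56-60 | J1 60-64 | J4 64-68 | J6 68-72 | J5 72-76 | J2 76-77 | J1 77-78 | J4 78-79 | J6 79-80 | J5 80-85 |
Completion: J1=78  J2=77  J3=40  J4=79  J5=85  J6=80  J7=12
Turnaround (C−A): J1=73  J2=63  J3=40  J4=79  J5=72  J6=69  J7=10

79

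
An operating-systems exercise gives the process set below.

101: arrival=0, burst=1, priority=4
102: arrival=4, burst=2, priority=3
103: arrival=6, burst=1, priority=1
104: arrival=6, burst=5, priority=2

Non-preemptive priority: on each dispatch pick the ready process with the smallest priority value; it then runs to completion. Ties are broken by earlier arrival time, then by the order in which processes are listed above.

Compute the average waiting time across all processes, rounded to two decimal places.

Timeline: | 101 0-1 | idle 1-4 | 102 4-6 | 103 6-7 | 104 7-12 |
Completion: 101=1  102=6  103=7  104=12
Waiting times: 101=0, 102=0, 103=0, 104=1
Average waiting = (0+0+0+1) / 4 = 1/4 = 0.25

0.25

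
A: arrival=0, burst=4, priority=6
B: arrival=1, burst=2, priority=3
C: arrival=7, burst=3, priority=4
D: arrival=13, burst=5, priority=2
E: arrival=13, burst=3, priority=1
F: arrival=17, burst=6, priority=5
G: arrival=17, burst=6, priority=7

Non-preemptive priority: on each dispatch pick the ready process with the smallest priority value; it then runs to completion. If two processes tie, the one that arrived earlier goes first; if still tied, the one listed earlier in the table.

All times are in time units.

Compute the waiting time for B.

Schedule: | A 0-4 | B 4-6 | idle 6-7 | C 7-10 | idle 10-13 | E 13-16 | D 16-21 | F 21-27 | G 27-33 |
Completion: A=4  B=6  C=10  D=21  E=16  F=27  G=33
Waiting(B) = turnaround − burst = 5 − 2 = 3

3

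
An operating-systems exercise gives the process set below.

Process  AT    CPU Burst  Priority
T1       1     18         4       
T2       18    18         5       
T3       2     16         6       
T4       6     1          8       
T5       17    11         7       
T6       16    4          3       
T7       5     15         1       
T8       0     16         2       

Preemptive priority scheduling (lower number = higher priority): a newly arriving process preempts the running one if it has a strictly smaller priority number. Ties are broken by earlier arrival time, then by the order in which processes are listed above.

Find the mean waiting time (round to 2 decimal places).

Timeline: | T8 0-5 | T7 5-20 | T8 20-31 | T6 31-35 | T1 35-53 | T2 53-71 | T3 71-87 | T5 87-98 | T4 98-99 |
Completion: T1=53  T2=71  T3=87  T4=99  T5=98  T6=35  T7=20  T8=31
Turnaround (C−A): T1=52  T2=53  T3=85  T4=93  T5=81  T6=19  T7=15  T8=31
Waiting times: T1=34, T2=35, T3=69, T4=92, T5=70, T6=15, T7=0, T8=15
Average waiting = (34+35+69+92+70+15+0+15) / 8 = 330/8 = 41.25

41.25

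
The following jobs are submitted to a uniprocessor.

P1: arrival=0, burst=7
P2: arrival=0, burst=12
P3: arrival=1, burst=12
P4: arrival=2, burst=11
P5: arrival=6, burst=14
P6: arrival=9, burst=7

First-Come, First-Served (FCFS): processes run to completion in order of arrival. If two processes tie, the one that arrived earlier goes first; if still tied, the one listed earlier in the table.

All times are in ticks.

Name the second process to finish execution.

Timeline: | P1 0-7 | P2 7-19 | P3 19-31 | P4 31-42 | P5 42-56 | P6 56-63 |
Completion: P1=7  P2=19  P3=31  P4=42  P5=56  P6=63
Turnaround (C−A): P1=7  P2=19  P3=30  P4=40  P5=50  P6=54
Finish order: P1 → P2 → P3 → P4 → P5 → P6

P2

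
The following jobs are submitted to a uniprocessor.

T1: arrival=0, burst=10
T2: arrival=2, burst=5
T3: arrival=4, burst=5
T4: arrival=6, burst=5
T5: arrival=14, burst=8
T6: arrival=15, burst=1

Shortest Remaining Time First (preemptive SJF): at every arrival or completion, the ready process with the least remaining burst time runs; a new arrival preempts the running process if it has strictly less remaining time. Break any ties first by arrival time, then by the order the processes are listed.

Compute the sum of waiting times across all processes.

Timeline: | T1 0-2 | T2 2-7 | T3 7-12 | T4 12-15 | T6 15-16 | T4 16-18 | T1 18-26 | T5 26-34 |
Completion: T1=26  T2=7  T3=12  T4=18  T5=34  T6=16
Waiting = turnaround − burst: T1=16, T2=0, T3=3, T4=7, T5=12, T6=0
Total waiting = 16 + 0 + 3 + 7 + 12 + 0 = 38

38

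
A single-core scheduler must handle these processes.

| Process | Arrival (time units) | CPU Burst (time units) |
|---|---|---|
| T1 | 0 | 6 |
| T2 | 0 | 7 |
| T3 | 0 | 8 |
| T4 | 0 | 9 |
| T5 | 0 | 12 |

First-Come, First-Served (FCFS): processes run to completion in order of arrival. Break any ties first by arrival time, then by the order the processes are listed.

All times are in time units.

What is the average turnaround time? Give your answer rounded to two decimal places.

Gantt: | T1 0-6 | T2 6-13 | T3 13-21 | T4 21-30 | T5 30-42 |
Completion: T1=6  T2=13  T3=21  T4=30  T5=42
Turnaround times: T1=6, T2=13, T3=21, T4=30, T5=42
Average turnaround = (6+13+21+30+42) / 5 = 112/5 = 22.40

22.40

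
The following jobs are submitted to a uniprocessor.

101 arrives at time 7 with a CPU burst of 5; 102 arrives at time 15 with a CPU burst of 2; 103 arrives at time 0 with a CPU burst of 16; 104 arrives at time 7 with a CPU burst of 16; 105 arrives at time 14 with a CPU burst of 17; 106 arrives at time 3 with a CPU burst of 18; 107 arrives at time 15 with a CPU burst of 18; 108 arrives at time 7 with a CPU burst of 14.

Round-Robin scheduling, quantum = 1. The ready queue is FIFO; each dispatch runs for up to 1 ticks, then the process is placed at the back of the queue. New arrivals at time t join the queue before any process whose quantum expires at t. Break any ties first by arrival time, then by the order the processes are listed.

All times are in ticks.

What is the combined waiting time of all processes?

463

Gantt: | 103 0-3 | 106 3-4 | 103 4-5 | 106 5-6 | 103 6-7 | 106 7-8 | 101 8-9 | 104 9-10 | 108 10-11 | 103 11-12 | 106 12-13 | 101 13-14 | 104 14-15 | 108 15-16 | 103 16-17 | 106 17-18 | 105 18-19 | 101 19-20 | 102 20-21 | 107 21-22 | 104 22-23 | 108 23-24 | 103 24-25 | 106 25-26 | 105 26-27 | 101 27-28 | 102 28-29 | 107 29-30 | 104 30-31 | 108 31-32 | 103 32-33 | 106 33-34 | 105 34-35 | 101 35-36 | 107 36-37 | 104 37-38 | 108 38-39 | 103 39-40 | 106 40-41 | 105 41-42 | 107 42-43 | 104 43-44 | 108 44-45 | 103 45-46 | 106 46-47 | 105 47-48 | 107 48-49 | 104 49-50 | 108 50-51 | 103 51-52 | 106 52-53 | 105 53-54 | 107 54-55 | 104 55-56 | 108 56-57 | 103 57-58 | 106 58-59 | 105 59-60 | 107 60-61 | 104 61-62 | 108 62-63 | 103 63-64 | 106 64-65 | 105 65-66 | 107 66-67 | 104 67-68 | 108 68-69 | 103 69-70 | 106 70-71 | 105 71-72 | 107 72-73 | 104 73-74 | 108 74-75 | 103 75-76 | 106 76-77 | 105 77-78 | 107 78-79 | 104 79-80 | 108 80-81 | 106 81-82 | 105 82-83 | 107 83-84 | 104 84-85 | 108 85-86 | 106 86-87 | 105 87-88 | 107 88-89 | 104 89-90 | 108 90-91 | 106 91-92 | 105 92-93 | 107 93-94 | 104 94-95 | 106 95-96 | 105 96-97 | 107 97-98 | 104 98-99 | 105 99-100 | 107 100-101 | 105 101-102 | 107 102-103 | 105 103-104 | 107 104-106 |
Completion: 101=36  102=29  103=76  104=99  105=104  106=96  107=106  108=91
Waiting = turnaround − burst: 101=24, 102=12, 103=60, 104=76, 105=73, 106=75, 107=73, 108=70
Total waiting = 24 + 12 + 60 + 76 + 73 + 75 + 73 + 70 = 463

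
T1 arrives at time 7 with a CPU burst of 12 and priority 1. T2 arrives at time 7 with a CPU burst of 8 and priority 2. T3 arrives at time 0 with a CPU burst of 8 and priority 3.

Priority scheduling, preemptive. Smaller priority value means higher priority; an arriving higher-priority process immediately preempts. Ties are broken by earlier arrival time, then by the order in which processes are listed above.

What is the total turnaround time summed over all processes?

Gantt: | T3 0-7 | T1 7-19 | T2 19-27 | T3 27-28 |
Completion: T1=19  T2=27  T3=28
Turnaround (C−A): T1=12  T2=20  T3=28
Turnaround = completion − arrival: T1=12, T2=20, T3=28
Total turnaround = 12 + 20 + 28 = 60

60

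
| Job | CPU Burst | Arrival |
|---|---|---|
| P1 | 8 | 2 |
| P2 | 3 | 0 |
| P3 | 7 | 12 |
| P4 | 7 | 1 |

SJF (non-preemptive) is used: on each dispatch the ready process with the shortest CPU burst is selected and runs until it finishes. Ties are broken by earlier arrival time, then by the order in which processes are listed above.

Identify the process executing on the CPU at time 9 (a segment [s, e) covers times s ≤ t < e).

Schedule: | P2 0-3 | P4 3-10 | P1 10-18 | P3 18-25 |
Completion: P1=18  P2=3  P3=25  P4=10
Turnaround (C−A): P1=16  P2=3  P3=13  P4=9

P4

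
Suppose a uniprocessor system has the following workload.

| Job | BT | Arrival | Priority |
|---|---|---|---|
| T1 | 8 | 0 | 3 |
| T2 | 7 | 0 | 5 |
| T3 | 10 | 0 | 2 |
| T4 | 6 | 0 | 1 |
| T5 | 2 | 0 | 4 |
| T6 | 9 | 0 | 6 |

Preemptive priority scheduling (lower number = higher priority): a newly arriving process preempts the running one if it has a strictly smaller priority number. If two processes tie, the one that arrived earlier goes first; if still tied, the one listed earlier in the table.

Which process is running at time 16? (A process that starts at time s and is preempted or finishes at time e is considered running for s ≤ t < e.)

Gantt: | T4 0-6 | T3 6-16 | T1 16-24 | T5 24-26 | T2 26-33 | T6 33-42 |
Completion: T1=24  T2=33  T3=16  T4=6  T5=26  T6=42
Turnaround (C−A): T1=24  T2=33  T3=16  T4=6  T5=26  T6=42

T1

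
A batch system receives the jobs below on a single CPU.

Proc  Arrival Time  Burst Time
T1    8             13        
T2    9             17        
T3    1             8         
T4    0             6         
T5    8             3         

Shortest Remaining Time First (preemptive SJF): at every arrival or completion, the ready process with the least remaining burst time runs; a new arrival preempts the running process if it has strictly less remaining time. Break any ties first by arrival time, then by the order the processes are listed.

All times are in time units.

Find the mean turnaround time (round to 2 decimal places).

17.00

Gantt: | T4 0-6 | T3 6-8 | T5 8-11 | T3 11-17 | T1 17-30 | T2 30-47 |
Completion: T1=30  T2=47  T3=17  T4=6  T5=11
Turnaround (C−A): T1=22  T2=38  T3=16  T4=6  T5=3
Turnaround times: T1=22, T2=38, T3=16, T4=6, T5=3
Average turnaround = (22+38+16+6+3) / 5 = 85/5 = 17.00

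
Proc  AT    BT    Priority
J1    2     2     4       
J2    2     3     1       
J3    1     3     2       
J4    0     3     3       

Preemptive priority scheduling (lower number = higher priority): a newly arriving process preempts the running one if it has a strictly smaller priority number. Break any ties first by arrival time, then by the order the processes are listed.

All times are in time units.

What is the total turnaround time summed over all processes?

Timeline: | J4 0-1 | J3 1-2 | J2 2-5 | J3 5-7 | J4 7-9 | J1 9-11 |
Completion: J1=11  J2=5  J3=7  J4=9
Turnaround = completion − arrival: J1=9, J2=3, J3=6, J4=9
Total turnaround = 9 + 3 + 6 + 9 = 27

27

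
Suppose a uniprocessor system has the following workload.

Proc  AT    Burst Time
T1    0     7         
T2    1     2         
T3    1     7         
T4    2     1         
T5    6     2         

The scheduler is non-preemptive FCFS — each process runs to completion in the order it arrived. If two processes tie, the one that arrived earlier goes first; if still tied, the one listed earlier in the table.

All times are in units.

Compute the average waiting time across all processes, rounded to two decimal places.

Schedule: | T1 0-7 | T2 7-9 | T3 9-16 | T4 16-17 | T5 17-19 |
Completion: T1=7  T2=9  T3=16  T4=17  T5=19
Turnaround (C−A): T1=7  T2=8  T3=15  T4=15  T5=13
Waiting times: T1=0, T2=6, T3=8, T4=14, T5=11
Average waiting = (0+6+8+14+11) / 5 = 39/5 = 7.80

7.80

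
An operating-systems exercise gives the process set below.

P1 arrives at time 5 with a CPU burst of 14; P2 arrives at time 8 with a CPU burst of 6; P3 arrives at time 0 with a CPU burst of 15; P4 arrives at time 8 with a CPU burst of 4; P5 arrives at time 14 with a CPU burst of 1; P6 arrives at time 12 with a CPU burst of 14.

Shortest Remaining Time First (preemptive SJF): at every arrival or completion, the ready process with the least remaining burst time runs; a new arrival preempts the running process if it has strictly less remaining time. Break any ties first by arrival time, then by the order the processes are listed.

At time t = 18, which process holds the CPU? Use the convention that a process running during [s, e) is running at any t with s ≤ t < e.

Timeline: | P3 0-8 | P4 8-12 | P2 12-14 | P5 14-15 | P2 15-19 | P3 19-26 | P1 26-40 | P6 40-54 |
Completion: P1=40  P2=19  P3=26  P4=12  P5=15  P6=54

P2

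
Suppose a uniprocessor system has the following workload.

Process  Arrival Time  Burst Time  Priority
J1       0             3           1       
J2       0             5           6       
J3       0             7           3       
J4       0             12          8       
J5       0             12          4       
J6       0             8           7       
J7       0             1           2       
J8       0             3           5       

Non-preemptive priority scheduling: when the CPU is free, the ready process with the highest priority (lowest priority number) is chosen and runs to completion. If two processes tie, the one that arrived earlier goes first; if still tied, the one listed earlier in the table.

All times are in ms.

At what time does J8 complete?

Gantt: | J1 0-3 | J7 3-4 | J3 4-11 | J5 11-23 | J8 23-26 | J2 26-31 | J6 31-39 | J4 39-51 |
Completion: J1=3  J2=31  J3=11  J4=51  J5=23  J6=39  J7=4  J8=26

26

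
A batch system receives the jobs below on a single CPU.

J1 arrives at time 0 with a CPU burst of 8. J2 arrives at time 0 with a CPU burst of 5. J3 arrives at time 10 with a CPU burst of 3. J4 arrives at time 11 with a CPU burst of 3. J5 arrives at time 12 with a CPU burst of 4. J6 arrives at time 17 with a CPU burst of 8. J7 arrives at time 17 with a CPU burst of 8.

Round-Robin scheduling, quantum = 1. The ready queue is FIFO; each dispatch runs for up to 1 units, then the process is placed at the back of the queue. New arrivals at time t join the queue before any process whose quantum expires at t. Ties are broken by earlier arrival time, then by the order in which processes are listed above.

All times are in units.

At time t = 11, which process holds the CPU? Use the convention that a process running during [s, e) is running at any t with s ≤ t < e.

J3

Gantt: | J1 0-1 | J2 1-2 | J1 2-3 | J2 3-4 | J1 4-5 | J2 5-6 | J1 6-7 | J2 7-8 | J1 8-9 | J2 9-10 | J1 10-11 | J3 11-12 | J4 12-13 | J1 13-14 | J5 14-15 | J3 15-16 | J4 16-17 | J1 17-18 | J5 18-19 | J3 19-20 | J6 20-21 | J7 21-22 | J4 22-23 | J5 23-24 | J6 24-25 | J7 25-26 | J5 26-27 | J6 27-28 | J7 28-29 | J6 29-30 | J7 30-31 | J6 31-32 | J7 32-33 | J6 33-34 | J7 34-35 | J6 35-36 | J7 36-37 | J6 37-38 | J7 38-39 |
Completion: J1=18  J2=10  J3=20  J4=23  J5=27  J6=38  J7=39
Turnaround (C−A): J1=18  J2=10  J3=10  J4=12  J5=15  J6=21  J7=22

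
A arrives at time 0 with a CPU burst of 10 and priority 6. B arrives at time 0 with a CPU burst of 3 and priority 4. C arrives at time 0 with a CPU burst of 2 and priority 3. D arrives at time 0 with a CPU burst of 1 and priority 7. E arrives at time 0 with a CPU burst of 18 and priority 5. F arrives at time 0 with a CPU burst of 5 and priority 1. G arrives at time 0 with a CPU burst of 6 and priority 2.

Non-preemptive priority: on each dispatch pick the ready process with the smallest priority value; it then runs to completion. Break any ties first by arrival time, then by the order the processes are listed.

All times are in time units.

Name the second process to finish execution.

Schedule: | F 0-5 | G 5-11 | C 11-13 | B 13-16 | E 16-34 | A 34-44 | D 44-45 |
Completion: A=44  B=16  C=13  D=45  E=34  F=5  G=11
Turnaround (C−A): A=44  B=16  C=13  D=45  E=34  F=5  G=11
Finish order: F → G → C → B → E → A → D

G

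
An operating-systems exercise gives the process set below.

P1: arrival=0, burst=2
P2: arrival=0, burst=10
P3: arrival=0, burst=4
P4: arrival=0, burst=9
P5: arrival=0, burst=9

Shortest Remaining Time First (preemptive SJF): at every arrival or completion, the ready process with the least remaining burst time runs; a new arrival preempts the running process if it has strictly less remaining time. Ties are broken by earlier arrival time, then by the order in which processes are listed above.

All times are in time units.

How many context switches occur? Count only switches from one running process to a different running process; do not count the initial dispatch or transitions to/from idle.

4

Gantt: | P1 0-2 | P3 2-6 | P4 6-15 | P5 15-24 | P2 24-34 |
Completion: P1=2  P2=34  P3=6  P4=15  P5=24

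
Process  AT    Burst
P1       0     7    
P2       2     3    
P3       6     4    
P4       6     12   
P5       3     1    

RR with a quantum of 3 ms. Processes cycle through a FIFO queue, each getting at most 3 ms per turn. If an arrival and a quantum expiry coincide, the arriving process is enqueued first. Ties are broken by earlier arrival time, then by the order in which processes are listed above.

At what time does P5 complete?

Timeline: | P1 0-3 | P2 3-6 | P5 6-7 | P1 7-10 | P3 10-13 | P4 13-16 | P1 16-17 | P3 17-18 | P4 18-27 |
Completion: P1=17  P2=6  P3=18  P4=27  P5=7

7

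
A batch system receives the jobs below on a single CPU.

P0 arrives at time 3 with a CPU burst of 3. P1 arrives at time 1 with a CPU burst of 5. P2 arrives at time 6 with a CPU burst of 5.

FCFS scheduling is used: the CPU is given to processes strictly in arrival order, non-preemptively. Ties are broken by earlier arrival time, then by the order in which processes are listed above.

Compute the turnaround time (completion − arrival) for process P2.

Schedule: | idle 0-1 | P1 1-6 | P0 6-9 | P2 9-14 |
Completion: P0=9  P1=6  P2=14
Turnaround (C−A): P0=6  P1=5  P2=8
Turnaround(P2) = completion − arrival = 14 − 6 = 8

8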